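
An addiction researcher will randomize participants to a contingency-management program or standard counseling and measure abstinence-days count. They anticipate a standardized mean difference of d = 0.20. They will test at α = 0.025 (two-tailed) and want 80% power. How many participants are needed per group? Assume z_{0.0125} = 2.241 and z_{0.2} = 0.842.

n = 476 per group

For two independent groups with equal n: n = 2·((z_{α/2} + z_β) / d)².
z_{α/2} + z_β = 2.241 + 0.842 = 3.083.
n = 2 × (3.083 / 0.20)² = 2 × 15.415² = 2 × 237.62 = 475.2.
Round up to the next whole participant.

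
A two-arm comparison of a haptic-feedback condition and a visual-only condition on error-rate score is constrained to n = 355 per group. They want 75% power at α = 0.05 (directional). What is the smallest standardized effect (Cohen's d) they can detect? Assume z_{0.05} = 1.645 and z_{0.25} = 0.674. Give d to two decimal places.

For two independent groups of n = 355 each: d_min = (z_{α} + z_β)·√(2/n).
z-sum = 1.645 + 0.674 = 2.319.
d_min = 2.319 × √(2/355) = 2.319 × 0.0751 = 0.174.

d_min ≈ 0.17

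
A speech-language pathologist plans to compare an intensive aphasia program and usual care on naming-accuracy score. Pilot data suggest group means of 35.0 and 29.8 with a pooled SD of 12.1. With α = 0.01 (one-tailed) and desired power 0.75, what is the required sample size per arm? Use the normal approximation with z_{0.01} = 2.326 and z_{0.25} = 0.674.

n = 98 per group

Cohen's d = |M₁ − M₂| / SD_pooled = |35.0 − 29.8| / 12.1 = 5.2 / 12.1 = 0.430.
For two independent groups with equal n: n = 2·((z_{α} + z_β) / d)².
z_{α} + z_β = 2.326 + 0.674 = 3.000.
n = 2 × (3.000 / 0.430)² = 2 × 6.977² = 2 × 48.67 = 97.3.
Round up to the next whole participant.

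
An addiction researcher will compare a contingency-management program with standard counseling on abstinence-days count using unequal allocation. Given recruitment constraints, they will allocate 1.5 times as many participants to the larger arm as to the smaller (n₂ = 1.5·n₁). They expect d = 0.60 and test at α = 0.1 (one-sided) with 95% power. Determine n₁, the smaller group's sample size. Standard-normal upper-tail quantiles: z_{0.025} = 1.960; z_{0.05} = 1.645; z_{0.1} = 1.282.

n₁ = 40

With allocation ratio k = n₂/n₁ = 1.5, Var(x̄₁−x̄₂) = σ²(1/n₁ + 1/(k·n₁)) = σ²·(k+1)/(k·n₁).
So n₁ = (1 + 1/k)·((z_{α} + z_β)/d)² = 1.667 × (2.927/0.60)².
n₁ = 1.667 × 23.80 = 39.7.
Round up: n₁ = 40, giving n₂ = 1.5 × 40 = 60.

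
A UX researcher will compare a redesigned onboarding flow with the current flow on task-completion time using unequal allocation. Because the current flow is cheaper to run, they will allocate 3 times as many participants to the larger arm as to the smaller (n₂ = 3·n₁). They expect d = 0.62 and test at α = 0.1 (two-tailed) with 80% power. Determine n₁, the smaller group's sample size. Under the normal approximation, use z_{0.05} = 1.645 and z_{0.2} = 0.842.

n₁ = 22

With allocation ratio k = n₂/n₁ = 3, Var(x̄₁−x̄₂) = σ²(1/n₁ + 1/(k·n₁)) = σ²·(k+1)/(k·n₁).
So n₁ = (1 + 1/k)·((z_{α/2} + z_β)/d)² = 1.333 × (2.487/0.62)².
n₁ = 1.333 × 16.09 = 21.5.
Round up: n₁ = 22, giving n₂ = 3 × 22 = 66.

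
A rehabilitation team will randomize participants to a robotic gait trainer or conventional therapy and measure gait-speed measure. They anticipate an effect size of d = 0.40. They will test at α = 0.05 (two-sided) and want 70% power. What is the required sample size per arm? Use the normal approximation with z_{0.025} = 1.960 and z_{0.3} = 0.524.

n = 78 per group

For two independent groups with equal n: n = 2·((z_{α/2} + z_β) / d)².
z_{α/2} + z_β = 1.960 + 0.524 = 2.484.
n = 2 × (2.484 / 0.40)² = 2 × 6.210² = 2 × 38.56 = 77.1.
Round up to the next whole participant.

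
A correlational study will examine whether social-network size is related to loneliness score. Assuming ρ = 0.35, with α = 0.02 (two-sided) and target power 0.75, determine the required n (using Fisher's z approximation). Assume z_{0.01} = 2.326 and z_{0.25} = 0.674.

n = 71

Fisher's z: C = ½·ln((1+r)/(1−r)) = ½·ln(2.0769) = 0.3654.
n = ((z_{α/2} + z_β)/C)² + 3.
(2.326 + 0.674) / 0.3654 = 3.000 / 0.3654 = 8.210.
n = 8.210² + 3 = 67.41 + 3 = 70.4.
Round up.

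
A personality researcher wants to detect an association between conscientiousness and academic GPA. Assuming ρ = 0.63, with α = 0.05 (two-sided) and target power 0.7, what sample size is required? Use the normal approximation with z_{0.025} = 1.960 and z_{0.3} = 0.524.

n = 15

Fisher's z: C = ½·ln((1+r)/(1−r)) = ½·ln(4.4054) = 0.7414.
n = ((z_{α/2} + z_β)/C)² + 3.
(1.960 + 0.524) / 0.7414 = 2.484 / 0.7414 = 3.350.
n = 3.350² + 3 = 11.23 + 3 = 14.2.
Round up.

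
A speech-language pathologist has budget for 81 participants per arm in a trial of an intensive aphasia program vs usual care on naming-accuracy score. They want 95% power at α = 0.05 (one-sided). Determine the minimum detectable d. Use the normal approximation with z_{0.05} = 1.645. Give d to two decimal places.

d_min ≈ 0.52

For two independent groups of n = 81 each: d_min = (z_{α} + z_β)·√(2/n).
z-sum = 1.645 + 1.645 = 3.290.
d_min = 3.290 × √(2/81) = 3.290 × 0.1571 = 0.517.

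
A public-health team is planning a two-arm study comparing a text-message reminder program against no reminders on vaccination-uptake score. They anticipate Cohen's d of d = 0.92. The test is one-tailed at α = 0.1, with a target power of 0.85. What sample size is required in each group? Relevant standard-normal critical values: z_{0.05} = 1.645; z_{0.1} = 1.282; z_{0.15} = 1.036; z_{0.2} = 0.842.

For two independent groups with equal n: n = 2·((z_{α} + z_β) / d)².
z_{α} + z_β = 1.282 + 1.036 = 2.318.
n = 2 × (2.318 / 0.92)² = 2 × 2.520² = 2 × 6.35 = 12.7.
Round up to the next whole participant.

n = 13 per group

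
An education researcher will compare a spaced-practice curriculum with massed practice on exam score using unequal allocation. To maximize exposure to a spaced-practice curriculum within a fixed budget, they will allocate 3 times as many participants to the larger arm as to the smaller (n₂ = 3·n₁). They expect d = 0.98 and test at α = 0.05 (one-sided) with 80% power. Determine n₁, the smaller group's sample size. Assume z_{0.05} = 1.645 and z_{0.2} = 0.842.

With allocation ratio k = n₂/n₁ = 3, Var(x̄₁−x̄₂) = σ²(1/n₁ + 1/(k·n₁)) = σ²·(k+1)/(k·n₁).
So n₁ = (1 + 1/k)·((z_{α} + z_β)/d)² = 1.333 × (2.487/0.98)².
n₁ = 1.333 × 6.44 = 8.6.
Round up: n₁ = 9, giving n₂ = 3 × 9 = 27.

n₁ = 9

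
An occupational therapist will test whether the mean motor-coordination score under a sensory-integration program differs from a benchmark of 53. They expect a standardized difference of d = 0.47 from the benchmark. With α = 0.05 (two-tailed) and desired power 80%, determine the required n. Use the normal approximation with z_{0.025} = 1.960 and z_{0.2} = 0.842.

For a one-sample test: n = ((z_{α/2} + z_β) / d)².
z_{α/2} + z_β = 1.960 + 0.842 = 2.802.
n = (2.802 / 0.47)² = 5.962² = 35.54.
Round up.

n = 36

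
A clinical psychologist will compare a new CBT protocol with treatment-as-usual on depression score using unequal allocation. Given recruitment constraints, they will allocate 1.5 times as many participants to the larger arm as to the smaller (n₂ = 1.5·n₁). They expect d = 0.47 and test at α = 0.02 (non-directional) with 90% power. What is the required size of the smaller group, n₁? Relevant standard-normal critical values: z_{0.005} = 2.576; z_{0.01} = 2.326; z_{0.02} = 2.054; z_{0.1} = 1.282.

With allocation ratio k = n₂/n₁ = 1.5, Var(x̄₁−x̄₂) = σ²(1/n₁ + 1/(k·n₁)) = σ²·(k+1)/(k·n₁).
So n₁ = (1 + 1/k)·((z_{α/2} + z_β)/d)² = 1.667 × (3.608/0.47)².
n₁ = 1.667 × 58.93 = 98.2.
Round up: n₁ = 99, giving n₂ = ⌈1.5 × 99⌉ = ⌈148.5⌉ = 149.

n₁ = 99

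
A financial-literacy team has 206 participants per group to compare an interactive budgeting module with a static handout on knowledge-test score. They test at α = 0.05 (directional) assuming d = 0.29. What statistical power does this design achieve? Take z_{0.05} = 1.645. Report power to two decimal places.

power ≈ 0.90

For two equal groups, power = Φ(d·√(n/2) − z_{α}).
d·√(n/2) = 0.29 × √(206/2) = 0.29 × 10.149 = 2.943.
z_β = 2.943 − 1.645 = 1.298.
Power = Φ(1.298) = 0.903.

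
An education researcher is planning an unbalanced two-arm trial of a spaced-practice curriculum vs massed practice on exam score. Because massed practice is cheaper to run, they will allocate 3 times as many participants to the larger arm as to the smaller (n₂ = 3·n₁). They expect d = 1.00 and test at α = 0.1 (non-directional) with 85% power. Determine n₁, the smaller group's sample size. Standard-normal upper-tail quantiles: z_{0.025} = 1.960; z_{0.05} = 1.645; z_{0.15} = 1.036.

With allocation ratio k = n₂/n₁ = 3, Var(x̄₁−x̄₂) = σ²(1/n₁ + 1/(k·n₁)) = σ²·(k+1)/(k·n₁).
So n₁ = (1 + 1/k)·((z_{α/2} + z_β)/d)² = 1.333 × (2.681/1.00)².
n₁ = 1.333 × 7.19 = 9.6.
Round up: n₁ = 10, giving n₂ = 3 × 10 = 30.

n₁ = 10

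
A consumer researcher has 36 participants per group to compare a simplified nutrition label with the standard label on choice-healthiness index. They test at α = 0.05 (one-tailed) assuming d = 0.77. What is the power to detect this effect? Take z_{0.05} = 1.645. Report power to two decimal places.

For two equal groups, power = Φ(d·√(n/2) − z_{α}).
d·√(n/2) = 0.77 × √(36/2) = 0.77 × 4.243 = 3.267.
z_β = 3.267 − 1.645 = 1.622.
Power = Φ(1.622) = 0.948.

power ≈ 0.95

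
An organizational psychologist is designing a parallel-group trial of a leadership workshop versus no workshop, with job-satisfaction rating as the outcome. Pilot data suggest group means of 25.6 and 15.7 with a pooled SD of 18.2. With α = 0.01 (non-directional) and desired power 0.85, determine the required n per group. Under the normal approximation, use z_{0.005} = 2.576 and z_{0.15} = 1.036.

Cohen's d = |M₁ − M₂| / SD_pooled = |25.6 − 15.7| / 18.2 = 9.9 / 18.2 = 0.544.
For two independent groups with equal n: n = 2·((z_{α/2} + z_β) / d)².
z_{α/2} + z_β = 2.576 + 1.036 = 3.612.
n = 2 × (3.612 / 0.544)² = 2 × 6.640² = 2 × 44.09 = 88.2.
Round up to the next whole participant.

n = 89 per group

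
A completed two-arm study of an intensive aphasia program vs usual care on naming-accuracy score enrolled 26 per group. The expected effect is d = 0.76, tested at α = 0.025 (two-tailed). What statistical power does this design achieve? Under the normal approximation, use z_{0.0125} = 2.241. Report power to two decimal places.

For two equal groups, power = Φ(d·√(n/2) − z_{α/2}).
d·√(n/2) = 0.76 × √(26/2) = 0.76 × 3.606 = 2.740.
z_β = 2.740 − 2.241 = 0.499.
Power = Φ(0.499) = 0.691.

power ≈ 0.69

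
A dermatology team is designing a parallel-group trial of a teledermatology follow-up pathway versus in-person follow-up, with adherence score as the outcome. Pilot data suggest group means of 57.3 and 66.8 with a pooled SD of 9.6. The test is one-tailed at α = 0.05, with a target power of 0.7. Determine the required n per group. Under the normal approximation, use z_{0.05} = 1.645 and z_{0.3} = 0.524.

n = 10 per group

Cohen's d = |M₁ − M₂| / SD_pooled = |57.3 − 66.8| / 9.6 = 9.5 / 9.6 = 0.990.
For two independent groups with equal n: n = 2·((z_{α} + z_β) / d)².
z_{α} + z_β = 1.645 + 0.524 = 2.169.
n = 2 × (2.169 / 0.990)² = 2 × 2.191² = 2 × 4.80 = 9.6.
Round up to the next whole participant.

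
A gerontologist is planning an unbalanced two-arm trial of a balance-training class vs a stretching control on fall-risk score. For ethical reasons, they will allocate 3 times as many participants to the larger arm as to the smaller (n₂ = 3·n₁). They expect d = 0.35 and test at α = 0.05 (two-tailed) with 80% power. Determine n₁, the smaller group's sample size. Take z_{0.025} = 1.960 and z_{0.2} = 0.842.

With allocation ratio k = n₂/n₁ = 3, Var(x̄₁−x̄₂) = σ²(1/n₁ + 1/(k·n₁)) = σ²·(k+1)/(k·n₁).
So n₁ = (1 + 1/k)·((z_{α/2} + z_β)/d)² = 1.333 × (2.802/0.35)².
n₁ = 1.333 × 64.09 = 85.5.
Round up: n₁ = 86, giving n₂ = 3 × 86 = 258.

n₁ = 86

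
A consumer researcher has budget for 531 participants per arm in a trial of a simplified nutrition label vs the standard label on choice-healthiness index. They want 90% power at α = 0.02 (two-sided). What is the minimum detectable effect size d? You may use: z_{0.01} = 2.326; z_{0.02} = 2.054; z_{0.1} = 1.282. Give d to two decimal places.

d_min ≈ 0.22

For two independent groups of n = 531 each: d_min = (z_{α/2} + z_β)·√(2/n).
z-sum = 2.326 + 1.282 = 3.608.
d_min = 3.608 × √(2/531) = 3.608 × 0.0614 = 0.221.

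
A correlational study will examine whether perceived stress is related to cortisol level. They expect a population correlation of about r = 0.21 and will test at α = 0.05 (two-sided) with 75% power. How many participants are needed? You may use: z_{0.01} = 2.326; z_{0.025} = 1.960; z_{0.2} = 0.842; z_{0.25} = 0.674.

n = 156

Fisher's z: C = ½·ln((1+r)/(1−r)) = ½·ln(1.5316) = 0.2132.
n = ((z_{α/2} + z_β)/C)² + 3.
(1.960 + 0.674) / 0.2132 = 2.634 / 0.2132 = 12.355.
n = 12.355² + 3 = 152.64 + 3 = 155.6.
Round up.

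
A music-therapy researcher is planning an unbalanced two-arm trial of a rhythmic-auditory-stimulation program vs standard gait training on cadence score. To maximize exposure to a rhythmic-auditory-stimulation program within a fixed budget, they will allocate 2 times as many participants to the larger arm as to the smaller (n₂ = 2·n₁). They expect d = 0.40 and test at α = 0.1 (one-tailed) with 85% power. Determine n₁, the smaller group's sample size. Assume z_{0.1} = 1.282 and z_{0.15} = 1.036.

With allocation ratio k = n₂/n₁ = 2, Var(x̄₁−x̄₂) = σ²(1/n₁ + 1/(k·n₁)) = σ²·(k+1)/(k·n₁).
So n₁ = (1 + 1/k)·((z_{α} + z_β)/d)² = 1.500 × (2.318/0.40)².
n₁ = 1.500 × 33.58 = 50.4.
Round up: n₁ = 51, giving n₂ = 2 × 51 = 102.

n₁ = 51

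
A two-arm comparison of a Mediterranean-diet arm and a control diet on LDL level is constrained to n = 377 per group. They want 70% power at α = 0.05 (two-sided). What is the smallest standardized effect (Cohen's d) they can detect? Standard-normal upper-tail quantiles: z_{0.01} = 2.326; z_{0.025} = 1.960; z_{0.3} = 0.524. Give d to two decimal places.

d_min ≈ 0.18

For two independent groups of n = 377 each: d_min = (z_{α/2} + z_β)·√(2/n).
z-sum = 1.960 + 0.524 = 2.484.
d_min = 2.484 × √(2/377) = 2.484 × 0.0728 = 0.181.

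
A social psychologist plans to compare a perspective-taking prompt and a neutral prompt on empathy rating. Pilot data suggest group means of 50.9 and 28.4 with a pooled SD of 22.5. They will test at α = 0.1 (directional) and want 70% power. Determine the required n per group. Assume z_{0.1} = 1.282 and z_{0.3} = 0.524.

n = 7 per group

Cohen's d = |M₁ − M₂| / SD_pooled = |50.9 − 28.4| / 22.5 = 22.5 / 22.5 = 1.000.
For two independent groups with equal n: n = 2·((z_{α} + z_β) / d)².
z_{α} + z_β = 1.282 + 0.524 = 1.806.
n = 2 × (1.806 / 1.000)² = 2 × 1.806² = 2 × 3.26 = 6.5.
Round up to the next whole participant.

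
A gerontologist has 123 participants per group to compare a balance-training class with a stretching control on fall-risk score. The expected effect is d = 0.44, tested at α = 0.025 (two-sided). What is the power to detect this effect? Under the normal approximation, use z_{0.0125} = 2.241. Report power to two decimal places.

power ≈ 0.89

For two equal groups, power = Φ(d·√(n/2) − z_{α/2}).
d·√(n/2) = 0.44 × √(123/2) = 0.44 × 7.842 = 3.451.
z_β = 3.451 − 2.241 = 1.210.
Power = Φ(1.210) = 0.887.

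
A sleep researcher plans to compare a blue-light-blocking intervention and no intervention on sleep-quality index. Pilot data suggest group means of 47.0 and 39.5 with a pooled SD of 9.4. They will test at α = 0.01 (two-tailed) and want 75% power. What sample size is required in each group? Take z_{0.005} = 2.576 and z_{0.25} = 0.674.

n = 34 per group

Cohen's d = |M₁ − M₂| / SD_pooled = |47.0 − 39.5| / 9.4 = 7.5 / 9.4 = 0.798.
For two independent groups with equal n: n = 2·((z_{α/2} + z_β) / d)².
z_{α/2} + z_β = 2.576 + 0.674 = 3.250.
n = 2 × (3.250 / 0.798)² = 2 × 4.073² = 2 × 16.59 = 33.2.
Round up to the next whole participant.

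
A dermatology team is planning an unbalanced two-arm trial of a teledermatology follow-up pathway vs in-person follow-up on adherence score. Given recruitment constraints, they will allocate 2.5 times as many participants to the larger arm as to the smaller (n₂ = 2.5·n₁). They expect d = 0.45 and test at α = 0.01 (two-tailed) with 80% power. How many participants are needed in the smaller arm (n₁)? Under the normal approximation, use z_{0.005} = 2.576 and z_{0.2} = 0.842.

With allocation ratio k = n₂/n₁ = 2.5, Var(x̄₁−x̄₂) = σ²(1/n₁ + 1/(k·n₁)) = σ²·(k+1)/(k·n₁).
So n₁ = (1 + 1/k)·((z_{α/2} + z_β)/d)² = 1.400 × (3.418/0.45)².
n₁ = 1.400 × 57.69 = 80.8.
Round up: n₁ = 81, giving n₂ = ⌈2.5 × 81⌉ = ⌈202.5⌉ = 203.

n₁ = 81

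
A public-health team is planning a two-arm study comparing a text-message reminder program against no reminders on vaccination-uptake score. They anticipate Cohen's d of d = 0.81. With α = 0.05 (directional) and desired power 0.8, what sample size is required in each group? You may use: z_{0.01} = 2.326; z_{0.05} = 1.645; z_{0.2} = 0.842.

For two independent groups with equal n: n = 2·((z_{α} + z_β) / d)².
z_{α} + z_β = 1.645 + 0.842 = 2.487.
n = 2 × (2.487 / 0.81)² = 2 × 3.070² = 2 × 9.43 = 18.9.
Round up to the next whole participant.

n = 19 per group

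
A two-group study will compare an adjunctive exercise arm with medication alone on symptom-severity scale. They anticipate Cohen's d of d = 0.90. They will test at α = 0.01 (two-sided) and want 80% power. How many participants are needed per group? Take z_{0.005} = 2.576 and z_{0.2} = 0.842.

For two independent groups with equal n: n = 2·((z_{α/2} + z_β) / d)².
z_{α/2} + z_β = 2.576 + 0.842 = 3.418.
n = 2 × (3.418 / 0.90)² = 2 × 3.798² = 2 × 14.42 = 28.8.
Round up to the next whole participant.

n = 29 per group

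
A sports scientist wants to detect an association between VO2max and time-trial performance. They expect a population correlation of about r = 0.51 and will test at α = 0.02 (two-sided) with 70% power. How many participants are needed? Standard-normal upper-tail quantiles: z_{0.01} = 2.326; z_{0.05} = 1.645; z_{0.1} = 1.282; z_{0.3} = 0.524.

n = 29

Fisher's z: C = ½·ln((1+r)/(1−r)) = ½·ln(3.0816) = 0.5627.
n = ((z_{α/2} + z_β)/C)² + 3.
(2.326 + 0.524) / 0.5627 = 2.850 / 0.5627 = 5.065.
n = 5.065² + 3 = 25.65 + 3 = 28.7.
Round up.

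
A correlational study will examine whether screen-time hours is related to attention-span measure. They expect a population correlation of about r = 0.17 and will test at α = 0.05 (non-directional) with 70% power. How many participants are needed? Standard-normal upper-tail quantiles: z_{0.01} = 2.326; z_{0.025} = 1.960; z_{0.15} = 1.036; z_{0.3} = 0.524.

Fisher's z: C = ½·ln((1+r)/(1−r)) = ½·ln(1.4096) = 0.1717.
n = ((z_{α/2} + z_β)/C)² + 3.
(1.960 + 0.524) / 0.1717 = 2.484 / 0.1717 = 14.467.
n = 14.467² + 3 = 209.30 + 3 = 212.3.
Round up.

n = 213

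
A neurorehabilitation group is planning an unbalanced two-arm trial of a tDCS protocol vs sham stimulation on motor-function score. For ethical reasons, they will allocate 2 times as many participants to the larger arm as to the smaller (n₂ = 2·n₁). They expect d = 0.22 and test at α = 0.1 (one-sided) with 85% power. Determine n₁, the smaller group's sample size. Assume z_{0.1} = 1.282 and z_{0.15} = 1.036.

With allocation ratio k = n₂/n₁ = 2, Var(x̄₁−x̄₂) = σ²(1/n₁ + 1/(k·n₁)) = σ²·(k+1)/(k·n₁).
So n₁ = (1 + 1/k)·((z_{α} + z_β)/d)² = 1.500 × (2.318/0.22)².
n₁ = 1.500 × 111.01 = 166.5.
Round up: n₁ = 167, giving n₂ = 2 × 167 = 334.

n₁ = 167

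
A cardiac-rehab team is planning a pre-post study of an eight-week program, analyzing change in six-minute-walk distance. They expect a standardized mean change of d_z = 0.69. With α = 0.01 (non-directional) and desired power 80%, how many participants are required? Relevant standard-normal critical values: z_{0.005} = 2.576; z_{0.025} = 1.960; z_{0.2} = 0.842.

For a paired (one-sample on differences) test: n = ((z_{α/2} + z_β) / d)².
z_{α/2} + z_β = 2.576 + 0.842 = 3.418.
n = (3.418 / 0.69)² = 4.954² = 24.54.
Round up.

n = 25 pairs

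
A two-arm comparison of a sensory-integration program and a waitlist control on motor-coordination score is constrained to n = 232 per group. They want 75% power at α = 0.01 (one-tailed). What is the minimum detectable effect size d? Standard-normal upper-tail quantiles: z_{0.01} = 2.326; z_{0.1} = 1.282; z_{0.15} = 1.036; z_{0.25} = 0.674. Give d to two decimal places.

d_min ≈ 0.28

For two independent groups of n = 232 each: d_min = (z_{α} + z_β)·√(2/n).
z-sum = 2.326 + 0.674 = 3.000.
d_min = 3.000 × √(2/232) = 3.000 × 0.0928 = 0.279.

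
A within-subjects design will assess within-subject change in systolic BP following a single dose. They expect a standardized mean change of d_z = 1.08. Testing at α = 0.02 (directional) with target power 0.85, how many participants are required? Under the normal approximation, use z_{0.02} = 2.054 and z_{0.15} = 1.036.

n = 9 pairs

For a paired (one-sample on differences) test: n = ((z_{α} + z_β) / d)².
z_{α} + z_β = 2.054 + 1.036 = 3.090.
n = (3.090 / 1.08)² = 2.861² = 8.19.
Round up.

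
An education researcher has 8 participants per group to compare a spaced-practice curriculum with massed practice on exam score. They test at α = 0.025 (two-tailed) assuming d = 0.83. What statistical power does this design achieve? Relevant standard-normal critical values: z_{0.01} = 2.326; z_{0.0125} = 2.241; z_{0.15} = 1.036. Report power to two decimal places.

power ≈ 0.28

For two equal groups, power = Φ(d·√(n/2) − z_{α/2}).
d·√(n/2) = 0.83 × √(8/2) = 0.83 × 2.000 = 1.660.
z_β = 1.660 − 2.241 = -0.581.
Power = Φ(-0.581) = 0.281.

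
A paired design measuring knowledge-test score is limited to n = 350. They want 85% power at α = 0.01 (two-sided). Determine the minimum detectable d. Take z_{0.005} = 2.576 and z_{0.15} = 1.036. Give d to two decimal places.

d_min ≈ 0.19

For a single sample (or paired design) of n = 350: d_min = (z_{α/2} + z_β)/√n.
z-sum = 2.576 + 1.036 = 3.612.
d_min = 3.612 / √350 = 3.612 / 18.708 = 0.193.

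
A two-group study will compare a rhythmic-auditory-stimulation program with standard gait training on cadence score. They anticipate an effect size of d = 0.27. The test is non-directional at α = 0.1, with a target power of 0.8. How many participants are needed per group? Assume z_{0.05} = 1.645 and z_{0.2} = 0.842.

For two independent groups with equal n: n = 2·((z_{α/2} + z_β) / d)².
z_{α/2} + z_β = 1.645 + 0.842 = 2.487.
n = 2 × (2.487 / 0.27)² = 2 × 9.211² = 2 × 84.84 = 169.7.
Round up to the next whole participant.

n = 170 per group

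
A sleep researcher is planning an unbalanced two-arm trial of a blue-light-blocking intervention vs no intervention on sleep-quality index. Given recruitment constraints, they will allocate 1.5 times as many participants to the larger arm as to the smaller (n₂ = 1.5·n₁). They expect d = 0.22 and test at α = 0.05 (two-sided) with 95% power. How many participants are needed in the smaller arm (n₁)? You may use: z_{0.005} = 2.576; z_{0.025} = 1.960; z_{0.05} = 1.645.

With allocation ratio k = n₂/n₁ = 1.5, Var(x̄₁−x̄₂) = σ²(1/n₁ + 1/(k·n₁)) = σ²·(k+1)/(k·n₁).
So n₁ = (1 + 1/k)·((z_{α/2} + z_β)/d)² = 1.667 × (3.605/0.22)².
n₁ = 1.667 × 268.51 = 447.5.
Round up: n₁ = 448, giving n₂ = 1.5 × 448 = 672.

n₁ = 448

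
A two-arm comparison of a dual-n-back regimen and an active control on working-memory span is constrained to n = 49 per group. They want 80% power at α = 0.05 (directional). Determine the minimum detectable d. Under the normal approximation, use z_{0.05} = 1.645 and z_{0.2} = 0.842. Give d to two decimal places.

For two independent groups of n = 49 each: d_min = (z_{α} + z_β)·√(2/n).
z-sum = 1.645 + 0.842 = 2.487.
d_min = 2.487 × √(2/49) = 2.487 × 0.2020 = 0.502.

d_min ≈ 0.50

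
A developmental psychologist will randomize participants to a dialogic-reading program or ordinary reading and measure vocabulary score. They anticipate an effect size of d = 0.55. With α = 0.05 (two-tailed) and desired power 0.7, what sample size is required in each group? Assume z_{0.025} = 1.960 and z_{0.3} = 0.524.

n = 41 per group

For two independent groups with equal n: n = 2·((z_{α/2} + z_β) / d)².
z_{α/2} + z_β = 1.960 + 0.524 = 2.484.
n = 2 × (2.484 / 0.55)² = 2 × 4.516² = 2 × 20.40 = 40.8.
Round up to the next whole participant.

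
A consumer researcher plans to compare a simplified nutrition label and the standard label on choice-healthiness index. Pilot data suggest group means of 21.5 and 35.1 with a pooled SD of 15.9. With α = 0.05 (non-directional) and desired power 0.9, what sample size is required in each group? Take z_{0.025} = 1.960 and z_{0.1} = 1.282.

Cohen's d = |M₁ − M₂| / SD_pooled = |21.5 − 35.1| / 15.9 = 13.6 / 15.9 = 0.855.
For two independent groups with equal n: n = 2·((z_{α/2} + z_β) / d)².
z_{α/2} + z_β = 1.960 + 1.282 = 3.242.
n = 2 × (3.242 / 0.855)² = 2 × 3.792² = 2 × 14.38 = 28.8.
Round up to the next whole participant.

n = 29 per group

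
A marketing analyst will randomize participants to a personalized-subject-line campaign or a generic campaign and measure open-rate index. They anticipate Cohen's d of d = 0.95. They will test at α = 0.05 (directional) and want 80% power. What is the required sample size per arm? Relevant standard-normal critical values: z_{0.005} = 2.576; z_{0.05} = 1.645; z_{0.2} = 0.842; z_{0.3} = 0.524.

n = 14 per group

For two independent groups with equal n: n = 2·((z_{α} + z_β) / d)².
z_{α} + z_β = 1.645 + 0.842 = 2.487.
n = 2 × (2.487 / 0.95)² = 2 × 2.618² = 2 × 6.85 = 13.7.
Round up to the next whole participant.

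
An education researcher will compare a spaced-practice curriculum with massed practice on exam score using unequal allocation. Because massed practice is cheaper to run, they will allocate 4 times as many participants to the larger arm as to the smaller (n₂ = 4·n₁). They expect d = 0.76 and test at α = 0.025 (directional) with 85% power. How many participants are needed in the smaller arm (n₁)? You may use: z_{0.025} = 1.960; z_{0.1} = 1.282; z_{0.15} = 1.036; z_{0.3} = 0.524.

With allocation ratio k = n₂/n₁ = 4, Var(x̄₁−x̄₂) = σ²(1/n₁ + 1/(k·n₁)) = σ²·(k+1)/(k·n₁).
So n₁ = (1 + 1/k)·((z_{α} + z_β)/d)² = 1.250 × (2.996/0.76)².
n₁ = 1.250 × 15.54 = 19.4.
Round up: n₁ = 20, giving n₂ = 4 × 20 = 80.

n₁ = 20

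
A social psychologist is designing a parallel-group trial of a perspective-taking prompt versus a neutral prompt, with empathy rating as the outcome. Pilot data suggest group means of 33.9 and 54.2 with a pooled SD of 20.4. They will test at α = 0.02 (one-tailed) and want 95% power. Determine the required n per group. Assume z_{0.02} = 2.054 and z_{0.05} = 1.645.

Cohen's d = |M₁ − M₂| / SD_pooled = |33.9 − 54.2| / 20.4 = 20.3 / 20.4 = 0.995.
For two independent groups with equal n: n = 2·((z_{α} + z_β) / d)².
z_{α} + z_β = 2.054 + 1.645 = 3.699.
n = 2 × (3.699 / 0.995)² = 2 × 3.718² = 2 × 13.82 = 27.6.
Round up to the next whole participant.

n = 28 per group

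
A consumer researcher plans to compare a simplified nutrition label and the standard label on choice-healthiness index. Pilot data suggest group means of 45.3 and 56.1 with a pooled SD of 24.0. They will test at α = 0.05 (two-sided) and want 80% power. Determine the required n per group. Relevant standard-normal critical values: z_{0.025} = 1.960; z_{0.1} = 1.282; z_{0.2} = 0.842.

Cohen's d = |M₁ − M₂| / SD_pooled = |45.3 − 56.1| / 24.0 = 10.8 / 24.0 = 0.450.
For two independent groups with equal n: n = 2·((z_{α/2} + z_β) / d)².
z_{α/2} + z_β = 1.960 + 0.842 = 2.802.
n = 2 × (2.802 / 0.450)² = 2 × 6.227² = 2 × 38.77 = 77.5.
Round up to the next whole participant.

n = 78 per group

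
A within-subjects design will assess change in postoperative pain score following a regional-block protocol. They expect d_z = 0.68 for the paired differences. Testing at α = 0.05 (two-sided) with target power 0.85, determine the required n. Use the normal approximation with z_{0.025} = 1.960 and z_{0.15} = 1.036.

For a paired (one-sample on differences) test: n = ((z_{α/2} + z_β) / d)².
z_{α/2} + z_β = 1.960 + 1.036 = 2.996.
n = (2.996 / 0.68)² = 4.406² = 19.41.
Round up.

n = 20 pairs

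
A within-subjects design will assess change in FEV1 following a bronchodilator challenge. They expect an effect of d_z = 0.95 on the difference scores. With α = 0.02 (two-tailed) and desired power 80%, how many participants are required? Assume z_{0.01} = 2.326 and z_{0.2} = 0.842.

For a paired (one-sample on differences) test: n = ((z_{α/2} + z_β) / d)².
z_{α/2} + z_β = 2.326 + 0.842 = 3.168.
n = (3.168 / 0.95)² = 3.335² = 11.12.
Round up.

n = 12 pairs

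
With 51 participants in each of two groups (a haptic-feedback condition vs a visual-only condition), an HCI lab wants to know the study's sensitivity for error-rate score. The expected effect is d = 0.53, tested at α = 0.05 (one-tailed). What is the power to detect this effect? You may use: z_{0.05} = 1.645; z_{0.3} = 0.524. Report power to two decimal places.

power ≈ 0.85

For two equal groups, power = Φ(d·√(n/2) − z_{α}).
d·√(n/2) = 0.53 × √(51/2) = 0.53 × 5.050 = 2.676.
z_β = 2.676 − 1.645 = 1.031.
Power = Φ(1.031) = 0.849.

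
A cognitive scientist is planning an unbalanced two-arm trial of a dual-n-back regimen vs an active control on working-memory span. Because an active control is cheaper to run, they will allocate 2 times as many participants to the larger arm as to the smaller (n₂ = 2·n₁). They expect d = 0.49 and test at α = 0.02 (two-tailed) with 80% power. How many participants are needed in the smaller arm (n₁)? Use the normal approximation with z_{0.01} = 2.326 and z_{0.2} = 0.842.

n₁ = 63

With allocation ratio k = n₂/n₁ = 2, Var(x̄₁−x̄₂) = σ²(1/n₁ + 1/(k·n₁)) = σ²·(k+1)/(k·n₁).
So n₁ = (1 + 1/k)·((z_{α/2} + z_β)/d)² = 1.500 × (3.168/0.49)².
n₁ = 1.500 × 41.80 = 62.7.
Round up: n₁ = 63, giving n₂ = 2 × 63 = 126.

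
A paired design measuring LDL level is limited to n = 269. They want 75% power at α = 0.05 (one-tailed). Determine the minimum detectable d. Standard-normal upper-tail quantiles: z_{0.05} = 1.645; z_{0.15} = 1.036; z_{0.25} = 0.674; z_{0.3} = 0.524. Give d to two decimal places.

For a single sample (or paired design) of n = 269: d_min = (z_{α} + z_β)/√n.
z-sum = 1.645 + 0.674 = 2.319.
d_min = 2.319 / √269 = 2.319 / 16.401 = 0.141.

d_min ≈ 0.14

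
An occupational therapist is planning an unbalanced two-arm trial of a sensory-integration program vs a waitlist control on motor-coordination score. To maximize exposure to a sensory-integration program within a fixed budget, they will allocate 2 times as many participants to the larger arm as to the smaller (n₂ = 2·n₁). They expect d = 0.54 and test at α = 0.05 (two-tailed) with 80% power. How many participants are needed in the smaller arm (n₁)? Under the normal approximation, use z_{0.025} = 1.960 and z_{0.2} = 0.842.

With allocation ratio k = n₂/n₁ = 2, Var(x̄₁−x̄₂) = σ²(1/n₁ + 1/(k·n₁)) = σ²·(k+1)/(k·n₁).
So n₁ = (1 + 1/k)·((z_{α/2} + z_β)/d)² = 1.500 × (2.802/0.54)².
n₁ = 1.500 × 26.92 = 40.4.
Round up: n₁ = 41, giving n₂ = 2 × 41 = 82.

n₁ = 41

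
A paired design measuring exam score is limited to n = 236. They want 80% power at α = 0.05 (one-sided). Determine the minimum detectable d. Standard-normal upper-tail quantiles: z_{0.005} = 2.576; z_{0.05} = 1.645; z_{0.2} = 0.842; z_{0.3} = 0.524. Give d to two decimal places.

For a single sample (or paired design) of n = 236: d_min = (z_{α} + z_β)/√n.
z-sum = 1.645 + 0.842 = 2.487.
d_min = 2.487 / √236 = 2.487 / 15.362 = 0.162.

d_min ≈ 0.16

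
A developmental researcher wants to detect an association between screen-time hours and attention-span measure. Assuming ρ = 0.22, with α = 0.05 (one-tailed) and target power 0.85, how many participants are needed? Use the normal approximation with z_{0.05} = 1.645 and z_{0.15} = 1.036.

n = 147

Fisher's z: C = ½·ln((1+r)/(1−r)) = ½·ln(1.5641) = 0.2237.
n = ((z_{α} + z_β)/C)² + 3.
(1.645 + 1.036) / 0.2237 = 2.681 / 0.2237 = 11.985.
n = 11.985² + 3 = 143.64 + 3 = 146.6.
Round up.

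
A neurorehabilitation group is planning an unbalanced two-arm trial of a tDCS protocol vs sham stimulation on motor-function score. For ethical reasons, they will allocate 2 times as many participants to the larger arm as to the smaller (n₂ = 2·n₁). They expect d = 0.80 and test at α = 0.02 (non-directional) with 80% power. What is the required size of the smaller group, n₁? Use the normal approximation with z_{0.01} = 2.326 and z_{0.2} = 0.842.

n₁ = 24

With allocation ratio k = n₂/n₁ = 2, Var(x̄₁−x̄₂) = σ²(1/n₁ + 1/(k·n₁)) = σ²·(k+1)/(k·n₁).
So n₁ = (1 + 1/k)·((z_{α/2} + z_β)/d)² = 1.500 × (3.168/0.80)².
n₁ = 1.500 × 15.68 = 23.5.
Round up: n₁ = 24, giving n₂ = 2 × 24 = 48.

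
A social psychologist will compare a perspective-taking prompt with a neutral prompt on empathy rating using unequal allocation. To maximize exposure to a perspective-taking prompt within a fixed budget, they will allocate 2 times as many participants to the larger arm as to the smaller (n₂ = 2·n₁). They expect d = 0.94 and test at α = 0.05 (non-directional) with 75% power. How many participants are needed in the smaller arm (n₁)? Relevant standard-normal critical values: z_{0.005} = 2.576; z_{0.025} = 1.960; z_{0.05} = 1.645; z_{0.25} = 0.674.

n₁ = 12

With allocation ratio k = n₂/n₁ = 2, Var(x̄₁−x̄₂) = σ²(1/n₁ + 1/(k·n₁)) = σ²·(k+1)/(k·n₁).
So n₁ = (1 + 1/k)·((z_{α/2} + z_β)/d)² = 1.500 × (2.634/0.94)².
n₁ = 1.500 × 7.85 = 11.8.
Round up: n₁ = 12, giving n₂ = 2 × 12 = 24.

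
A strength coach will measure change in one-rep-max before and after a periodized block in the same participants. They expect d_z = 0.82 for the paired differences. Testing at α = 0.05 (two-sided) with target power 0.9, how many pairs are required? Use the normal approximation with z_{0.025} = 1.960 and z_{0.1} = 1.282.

n = 16 pairs

For a paired (one-sample on differences) test: n = ((z_{α/2} + z_β) / d)².
z_{α/2} + z_β = 1.960 + 1.282 = 3.242.
n = (3.242 / 0.82)² = 3.954² = 15.63.
Round up.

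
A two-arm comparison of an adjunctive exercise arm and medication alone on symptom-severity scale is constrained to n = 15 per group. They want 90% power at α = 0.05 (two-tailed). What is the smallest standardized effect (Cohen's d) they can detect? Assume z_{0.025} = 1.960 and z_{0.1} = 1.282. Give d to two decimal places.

d_min ≈ 1.18

For two independent groups of n = 15 each: d_min = (z_{α/2} + z_β)·√(2/n).
z-sum = 1.960 + 1.282 = 3.242.
d_min = 3.242 × √(2/15) = 3.242 × 0.3651 = 1.184.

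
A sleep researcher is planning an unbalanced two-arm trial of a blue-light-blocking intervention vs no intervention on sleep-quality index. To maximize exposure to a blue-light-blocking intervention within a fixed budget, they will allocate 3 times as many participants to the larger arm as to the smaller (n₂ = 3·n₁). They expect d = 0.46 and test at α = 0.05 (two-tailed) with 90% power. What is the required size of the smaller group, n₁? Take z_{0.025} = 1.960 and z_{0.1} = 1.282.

n₁ = 67

With allocation ratio k = n₂/n₁ = 3, Var(x̄₁−x̄₂) = σ²(1/n₁ + 1/(k·n₁)) = σ²·(k+1)/(k·n₁).
So n₁ = (1 + 1/k)·((z_{α/2} + z_β)/d)² = 1.333 × (3.242/0.46)².
n₁ = 1.333 × 49.67 = 66.2.
Round up: n₁ = 67, giving n₂ = 3 × 67 = 201.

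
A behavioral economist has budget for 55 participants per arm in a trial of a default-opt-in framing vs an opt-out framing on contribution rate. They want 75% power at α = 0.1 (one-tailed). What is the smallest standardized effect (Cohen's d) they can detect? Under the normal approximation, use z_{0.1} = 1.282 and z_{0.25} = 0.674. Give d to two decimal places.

For two independent groups of n = 55 each: d_min = (z_{α} + z_β)·√(2/n).
z-sum = 1.282 + 0.674 = 1.956.
d_min = 1.956 × √(2/55) = 1.956 × 0.1907 = 0.373.

d_min ≈ 0.37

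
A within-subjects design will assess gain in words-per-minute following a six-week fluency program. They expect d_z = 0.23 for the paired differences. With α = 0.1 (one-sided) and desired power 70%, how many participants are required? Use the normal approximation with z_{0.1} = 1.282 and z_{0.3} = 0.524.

n = 62 pairs

For a paired (one-sample on differences) test: n = ((z_{α} + z_β) / d)².
z_{α} + z_β = 1.282 + 0.524 = 1.806.
n = (1.806 / 0.23)² = 7.852² = 61.66.
Round up.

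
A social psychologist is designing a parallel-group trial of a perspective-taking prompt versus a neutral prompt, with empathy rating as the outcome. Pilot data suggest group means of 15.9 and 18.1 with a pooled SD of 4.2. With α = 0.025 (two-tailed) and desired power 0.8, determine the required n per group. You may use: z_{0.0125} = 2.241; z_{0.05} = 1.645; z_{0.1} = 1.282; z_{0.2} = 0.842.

n = 70 per group

Cohen's d = |M₁ − M₂| / SD_pooled = |15.9 − 18.1| / 4.2 = 2.2 / 4.2 = 0.524.
For two independent groups with equal n: n = 2·((z_{α/2} + z_β) / d)².
z_{α/2} + z_β = 2.241 + 0.842 = 3.083.
n = 2 × (3.083 / 0.524)² = 2 × 5.884² = 2 × 34.62 = 69.2.
Round up to the next whole participant.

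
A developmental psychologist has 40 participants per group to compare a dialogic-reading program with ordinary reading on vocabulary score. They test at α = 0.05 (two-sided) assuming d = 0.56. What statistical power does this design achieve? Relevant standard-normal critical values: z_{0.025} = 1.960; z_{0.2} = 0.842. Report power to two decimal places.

For two equal groups, power = Φ(d·√(n/2) − z_{α/2}).
d·√(n/2) = 0.56 × √(40/2) = 0.56 × 4.472 = 2.504.
z_β = 2.504 − 1.960 = 0.544.
Power = Φ(0.544) = 0.707.

power ≈ 0.71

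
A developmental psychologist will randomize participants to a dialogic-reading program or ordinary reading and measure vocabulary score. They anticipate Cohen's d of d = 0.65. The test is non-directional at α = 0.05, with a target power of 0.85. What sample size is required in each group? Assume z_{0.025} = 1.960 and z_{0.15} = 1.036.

n = 43 per group

For two independent groups with equal n: n = 2·((z_{α/2} + z_β) / d)².
z_{α/2} + z_β = 1.960 + 1.036 = 2.996.
n = 2 × (2.996 / 0.65)² = 2 × 4.609² = 2 × 21.25 = 42.5.
Round up to the next whole participant.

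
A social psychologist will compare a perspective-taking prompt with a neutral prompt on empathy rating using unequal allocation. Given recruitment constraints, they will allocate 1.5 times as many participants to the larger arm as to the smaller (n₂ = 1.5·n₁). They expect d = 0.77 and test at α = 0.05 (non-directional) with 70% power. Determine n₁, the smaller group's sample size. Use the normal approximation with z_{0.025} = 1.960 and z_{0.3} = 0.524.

With allocation ratio k = n₂/n₁ = 1.5, Var(x̄₁−x̄₂) = σ²(1/n₁ + 1/(k·n₁)) = σ²·(k+1)/(k·n₁).
So n₁ = (1 + 1/k)·((z_{α/2} + z_β)/d)² = 1.667 × (2.484/0.77)².
n₁ = 1.667 × 10.41 = 17.3.
Round up: n₁ = 18, giving n₂ = 1.5 × 18 = 27.

n₁ = 18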